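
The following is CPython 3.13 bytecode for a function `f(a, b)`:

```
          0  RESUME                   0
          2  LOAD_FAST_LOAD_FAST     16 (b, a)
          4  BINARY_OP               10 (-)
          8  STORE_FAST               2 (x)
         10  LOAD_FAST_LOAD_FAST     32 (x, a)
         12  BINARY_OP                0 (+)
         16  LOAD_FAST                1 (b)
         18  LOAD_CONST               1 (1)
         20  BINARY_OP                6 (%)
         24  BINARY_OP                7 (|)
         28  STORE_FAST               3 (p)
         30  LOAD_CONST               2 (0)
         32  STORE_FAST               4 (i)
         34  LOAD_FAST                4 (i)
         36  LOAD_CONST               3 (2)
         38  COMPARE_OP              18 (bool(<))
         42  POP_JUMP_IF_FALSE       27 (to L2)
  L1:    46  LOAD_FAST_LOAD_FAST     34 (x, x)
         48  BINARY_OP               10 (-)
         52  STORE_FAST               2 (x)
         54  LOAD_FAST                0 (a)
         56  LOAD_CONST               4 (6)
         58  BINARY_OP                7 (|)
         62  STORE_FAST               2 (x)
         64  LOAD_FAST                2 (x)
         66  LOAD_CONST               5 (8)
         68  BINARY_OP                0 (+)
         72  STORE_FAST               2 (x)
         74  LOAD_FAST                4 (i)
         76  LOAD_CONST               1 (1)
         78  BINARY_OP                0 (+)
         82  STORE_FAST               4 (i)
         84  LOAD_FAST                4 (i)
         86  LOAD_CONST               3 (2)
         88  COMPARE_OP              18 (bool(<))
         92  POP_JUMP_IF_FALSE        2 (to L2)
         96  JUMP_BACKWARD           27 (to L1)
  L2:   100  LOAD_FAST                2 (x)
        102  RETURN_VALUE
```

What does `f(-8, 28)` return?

LOAD_FAST_LOAD_FAST b,a → push 28,-8. Stack: [28, -8]
BINARY_OP - → 28 - -8 = 36. Stack: [36]
STORE_FAST x → x=36. Stack: []
LOAD_FAST_LOAD_FAST x,a → push 36,-8. Stack: [36, -8]
BINARY_OP + → 36 + -8 = 28. Stack: [28]
LOAD_FAST b → push 28. Stack: [28, 28]
LOAD_CONST → push 1. Stack: [28, 28, 1]
BINARY_OP % → 28 % 1 = 0. Stack: [28, 0]
BINARY_OP | → 28 | 0 = 28. Stack: [28]
STORE_FAST p → p=28. Stack: []
LOAD_CONST → push 0. Stack: [0]
STORE_FAST i → i=0. Stack: []
LOAD_FAST i → push 0. Stack: [0]
LOAD_CONST → push 2. Stack: [0, 2]
COMPARE_OP bool(<) → 0 vs 2 = True. Stack: [True]
POP_JUMP_IF_FALSE → pop True; no jump. Stack: []
LOAD_FAST_LOAD_FAST x,x → push 36,36. Stack: [36, 36]
BINARY_OP - → 36 - 36 = 0. Stack: [0]
STORE_FAST x → x=0. Stack: []
LOAD_FAST a → push -8. Stack: [-8]
LOAD_CONST → push 6. Stack: [-8, 6]
BINARY_OP | → -8 | 6 = -2. Stack: [-2]
STORE_FAST x → x=-2. Stack: []
LOAD_FAST x → push -2. Stack: [-2]
LOAD_CONST → push 8. Stack: [-2, 8]
BINARY_OP + → -2 + 8 = 6. Stack: [6]
STORE_FAST x → x=6. Stack: []
LOAD_FAST i → push 0. Stack: [0]
LOAD_CONST → push 1. Stack: [0, 1]
BINARY_OP + → 0 + 1 = 1. Stack: [1]
STORE_FAST i → i=1. Stack: []
LOAD_FAST i → push 1. Stack: [1]
LOAD_CONST → push 2. Stack: [1, 2]
COMPARE_OP bool(<) → 1 vs 2 = True. Stack: [True]
POP_JUMP_IF_FALSE → pop True; no jump. Stack: []
LOAD_FAST_LOAD_FAST x,x → push 6,6. Stack: [6, 6]
BINARY_OP - → 6 - 6 = 0. Stack: [0]
STORE_FAST x → x=0. Stack: []
LOAD_FAST a → push -8. Stack: [-8]
LOAD_CONST → push 6. Stack: [-8, 6]
BINARY_OP | → -8 | 6 = -2. Stack: [-2]
STORE_FAST x → x=-2. Stack: []
LOAD_FAST x → push -2. Stack: [-2]
LOAD_CONST → push 8. Stack: [-2, 8]
BINARY_OP + → -2 + 8 = 6. Stack: [6]
STORE_FAST x → x=6. Stack: []
LOAD_FAST i → push 1. Stack: [1]
LOAD_CONST → push 1. Stack: [1, 1]
BINARY_OP + → 1 + 1 = 2. Stack: [2]
STORE_FAST i → i=2. Stack: []
LOAD_FAST i → push 2. Stack: [2]
LOAD_CONST → push 2. Stack: [2, 2]
COMPARE_OP bool(<) → 2 vs 2 = False. Stack: [False]
POP_JUMP_IF_FALSE → pop False; jump. Stack: []
LOAD_FAST x → push 6. Stack: [6]
RETURN_VALUE → return 6.

6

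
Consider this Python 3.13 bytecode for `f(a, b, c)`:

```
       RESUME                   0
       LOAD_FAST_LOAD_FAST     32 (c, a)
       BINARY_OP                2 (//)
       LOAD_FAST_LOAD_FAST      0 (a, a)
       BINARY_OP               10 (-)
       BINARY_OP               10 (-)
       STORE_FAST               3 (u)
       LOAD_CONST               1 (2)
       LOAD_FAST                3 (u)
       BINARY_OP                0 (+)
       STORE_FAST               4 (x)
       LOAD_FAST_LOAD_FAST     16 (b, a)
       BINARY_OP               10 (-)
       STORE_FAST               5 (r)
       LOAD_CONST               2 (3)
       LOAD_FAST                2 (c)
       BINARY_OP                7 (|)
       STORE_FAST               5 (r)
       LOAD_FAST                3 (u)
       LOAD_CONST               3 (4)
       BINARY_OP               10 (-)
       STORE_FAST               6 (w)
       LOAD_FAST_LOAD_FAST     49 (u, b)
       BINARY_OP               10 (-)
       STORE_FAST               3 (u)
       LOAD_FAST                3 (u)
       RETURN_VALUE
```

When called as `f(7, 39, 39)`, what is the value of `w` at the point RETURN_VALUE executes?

1

LOAD_FAST_LOAD_FAST c,a → push 39,7. Stack: [39, 7]
BINARY_OP // → 39 // 7 = 5. Stack: [5]
LOAD_FAST_LOAD_FAST a,a → push 7,7. Stack: [5, 7, 7]
BINARY_OP - → 7 - 7 = 0. Stack: [5, 0]
BINARY_OP - → 5 - 0 = 5. Stack: [5]
STORE_FAST u → u=5. Stack: []
LOAD_CONST → push 2. Stack: [2]
LOAD_FAST u → push 5. Stack: [2, 5]
BINARY_OP + → 2 + 5 = 7. Stack: [7]
STORE_FAST x → x=7. Stack: []
LOAD_FAST_LOAD_FAST b,a → push 39,7. Stack: [39, 7]
BINARY_OP - → 39 - 7 = 32. Stack: [32]
STORE_FAST r → r=32. Stack: []
LOAD_CONST → push 3. Stack: [3]
LOAD_FAST c → push 39. Stack: [3, 39]
BINARY_OP | → 3 | 39 = 39. Stack: [39]
STORE_FAST r → r=39. Stack: []
LOAD_FAST u → push 5. Stack: [5]
LOAD_CONST → push 4. Stack: [5, 4]
BINARY_OP - → 5 - 4 = 1. Stack: [1]
STORE_FAST w → w=1. Stack: []
LOAD_FAST_LOAD_FAST u,b → push 5,39. Stack: [5, 39]
BINARY_OP - → 5 - 39 = -34. Stack: [-34]
STORE_FAST u → u=-34. Stack: []
LOAD_FAST u → push -34. Stack: [-34]
RETURN_VALUE → return -34.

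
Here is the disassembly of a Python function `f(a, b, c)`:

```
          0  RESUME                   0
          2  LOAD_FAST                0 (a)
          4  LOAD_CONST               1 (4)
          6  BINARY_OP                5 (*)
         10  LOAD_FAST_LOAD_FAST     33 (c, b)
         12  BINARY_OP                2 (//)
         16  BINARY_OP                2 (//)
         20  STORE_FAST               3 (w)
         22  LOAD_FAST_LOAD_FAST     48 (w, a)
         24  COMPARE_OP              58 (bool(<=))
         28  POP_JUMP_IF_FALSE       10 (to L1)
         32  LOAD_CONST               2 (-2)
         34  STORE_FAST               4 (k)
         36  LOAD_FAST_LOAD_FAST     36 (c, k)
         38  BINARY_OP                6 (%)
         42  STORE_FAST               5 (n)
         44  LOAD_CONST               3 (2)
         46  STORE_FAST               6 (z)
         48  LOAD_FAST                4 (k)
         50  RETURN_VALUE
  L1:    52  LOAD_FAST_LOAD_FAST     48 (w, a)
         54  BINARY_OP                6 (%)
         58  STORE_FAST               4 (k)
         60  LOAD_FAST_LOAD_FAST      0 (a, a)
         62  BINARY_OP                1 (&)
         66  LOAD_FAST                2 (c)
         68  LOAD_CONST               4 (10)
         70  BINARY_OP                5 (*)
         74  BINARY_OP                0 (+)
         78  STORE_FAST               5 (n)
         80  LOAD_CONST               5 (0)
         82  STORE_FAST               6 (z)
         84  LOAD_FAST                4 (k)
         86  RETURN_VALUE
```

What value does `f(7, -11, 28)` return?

-2

LOAD_FAST a → push 7. Stack: [7]
LOAD_CONST → push 4. Stack: [7, 4]
BINARY_OP * → 7 * 4 = 28. Stack: [28]
LOAD_FAST_LOAD_FAST c,b → push 28,-11. Stack: [28, 28, -11]
BINARY_OP // → 28 // -11 = -3. Stack: [28, -3]
BINARY_OP // → 28 // -3 = -10. Stack: [-10]
STORE_FAST w → w=-10. Stack: []
LOAD_FAST_LOAD_FAST w,a → push -10,7. Stack: [-10, 7]
COMPARE_OP bool(<=) → -10 vs 7 = True. Stack: [True]
POP_JUMP_IF_FALSE → pop True; no jump. Stack: []
LOAD_CONST → push -2. Stack: [-2]
STORE_FAST k → k=-2. Stack: []
LOAD_FAST_LOAD_FAST c,k → push 28,-2. Stack: [28, -2]
BINARY_OP % → 28 % -2 = 0. Stack: [0]
STORE_FAST n → n=0. Stack: []
LOAD_CONST → push 2. Stack: [2]
STORE_FAST z → z=2. Stack: []
LOAD_FAST k → push -2. Stack: [-2]
RETURN_VALUE → return -2.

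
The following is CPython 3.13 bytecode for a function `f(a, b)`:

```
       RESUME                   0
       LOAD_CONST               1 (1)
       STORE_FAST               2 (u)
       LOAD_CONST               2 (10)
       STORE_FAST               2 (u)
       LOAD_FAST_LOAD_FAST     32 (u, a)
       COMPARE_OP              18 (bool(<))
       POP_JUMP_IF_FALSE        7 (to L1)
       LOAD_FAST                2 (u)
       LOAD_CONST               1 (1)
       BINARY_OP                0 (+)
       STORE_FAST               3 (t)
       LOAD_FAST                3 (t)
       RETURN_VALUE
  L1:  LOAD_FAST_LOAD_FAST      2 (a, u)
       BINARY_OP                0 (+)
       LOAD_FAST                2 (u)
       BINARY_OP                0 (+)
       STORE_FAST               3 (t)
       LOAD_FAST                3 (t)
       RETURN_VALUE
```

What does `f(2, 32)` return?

22

LOAD_CONST → push 1. Stack: [1]
STORE_FAST u → u=1. Stack: []
LOAD_CONST → push 10. Stack: [10]
STORE_FAST u → u=10. Stack: []
LOAD_FAST_LOAD_FAST u,a → push 10,2. Stack: [10, 2]
COMPARE_OP bool(<) → 10 vs 2 = False. Stack: [False]
POP_JUMP_IF_FALSE → pop False; jump. Stack: []
LOAD_FAST_LOAD_FAST a,u → push 2,10. Stack: [2, 10]
BINARY_OP + → 2 + 10 = 12. Stack: [12]
LOAD_FAST u → push 10. Stack: [12, 10]
BINARY_OP + → 12 + 10 = 22. Stack: [22]
STORE_FAST t → t=22. Stack: []
LOAD_FAST t → push 22. Stack: [22]
RETURN_VALUE → return 22.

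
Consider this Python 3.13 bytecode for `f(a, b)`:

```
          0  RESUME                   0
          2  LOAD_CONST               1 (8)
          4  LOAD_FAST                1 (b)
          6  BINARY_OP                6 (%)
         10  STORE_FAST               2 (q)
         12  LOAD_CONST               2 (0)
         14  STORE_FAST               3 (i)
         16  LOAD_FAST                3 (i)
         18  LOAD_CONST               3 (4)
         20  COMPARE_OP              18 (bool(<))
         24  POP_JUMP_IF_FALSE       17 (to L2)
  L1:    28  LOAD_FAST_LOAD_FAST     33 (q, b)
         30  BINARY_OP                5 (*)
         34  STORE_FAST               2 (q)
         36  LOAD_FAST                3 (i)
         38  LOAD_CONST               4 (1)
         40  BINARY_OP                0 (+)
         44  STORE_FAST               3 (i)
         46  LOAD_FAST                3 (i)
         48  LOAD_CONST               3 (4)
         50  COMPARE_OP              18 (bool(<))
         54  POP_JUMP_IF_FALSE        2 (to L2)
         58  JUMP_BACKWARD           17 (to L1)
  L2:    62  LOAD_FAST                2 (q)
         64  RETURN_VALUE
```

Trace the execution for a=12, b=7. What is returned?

LOAD_CONST → push 8. Stack: [8]
LOAD_FAST b → push 7. Stack: [8, 7]
BINARY_OP % → 8 % 7 = 1. Stack: [1]
STORE_FAST q → q=1. Stack: []
LOAD_CONST → push 0. Stack: [0]
STORE_FAST i → i=0. Stack: []
LOAD_FAST i → push 0. Stack: [0]
LOAD_CONST → push 4. Stack: [0, 4]
COMPARE_OP bool(<) → 0 vs 4 = True. Stack: [True]
POP_JUMP_IF_FALSE → pop True; no jump. Stack: []
LOAD_FAST_LOAD_FAST q,b → push 1,7. Stack: [1, 7]
BINARY_OP * → 1 * 7 = 7. Stack: [7]
STORE_FAST q → q=7. Stack: []
LOAD_FAST i → push 0. Stack: [0]
LOAD_CONST → push 1. Stack: [0, 1]
BINARY_OP + → 0 + 1 = 1. Stack: [1]
STORE_FAST i → i=1. Stack: []
LOAD_FAST i → push 1. Stack: [1]
LOAD_CONST → push 4. Stack: [1, 4]
COMPARE_OP bool(<) → 1 vs 4 = True. Stack: [True]
POP_JUMP_IF_FALSE → pop True; no jump. Stack: []
LOAD_FAST_LOAD_FAST q,b → push 7,7. Stack: [7, 7]
BINARY_OP * → 7 * 7 = 49. Stack: [49]
STORE_FAST q → q=49. Stack: []
LOAD_FAST i → push 1. Stack: [1]
LOAD_CONST → push 1. Stack: [1, 1]
BINARY_OP + → 1 + 1 = 2. Stack: [2]
STORE_FAST i → i=2. Stack: []
LOAD_FAST i → push 2. Stack: [2]
LOAD_CONST → push 4. Stack: [2, 4]
COMPARE_OP bool(<) → 2 vs 4 = True. Stack: [True]
POP_JUMP_IF_FALSE → pop True; no jump. Stack: []
LOAD_FAST_LOAD_FAST q,b → push 49,7. Stack: [49, 7]
BINARY_OP * → 49 * 7 = 343. Stack: [343]
STORE_FAST q → q=343. Stack: []
LOAD_FAST i → push 2. Stack: [2]
LOAD_CONST → push 1. Stack: [2, 1]
BINARY_OP + → 2 + 1 = 3. Stack: [3]
STORE_FAST i → i=3. Stack: []
LOAD_FAST i → push 3. Stack: [3]
LOAD_CONST → push 4. Stack: [3, 4]
COMPARE_OP bool(<) → 3 vs 4 = True. Stack: [True]
POP_JUMP_IF_FALSE → pop True; no jump. Stack: []
LOAD_FAST_LOAD_FAST q,b → push 343,7. Stack: [343, 7]
BINARY_OP * → 343 * 7 = 2401. Stack: [2401]
STORE_FAST q → q=2401. Stack: []
LOAD_FAST i → push 3. Stack: [3]
LOAD_CONST → push 1. Stack: [3, 1]
BINARY_OP + → 3 + 1 = 4. Stack: [4]
STORE_FAST i → i=4. Stack: []
LOAD_FAST i → push 4. Stack: [4]
LOAD_CONST → push 4. Stack: [4, 4]
COMPARE_OP bool(<) → 4 vs 4 = False. Stack: [False]
POP_JUMP_IF_FALSE → pop False; jump. Stack: []
LOAD_FAST q → push 2401. Stack: [2401]
RETURN_VALUE → return 2401.

2401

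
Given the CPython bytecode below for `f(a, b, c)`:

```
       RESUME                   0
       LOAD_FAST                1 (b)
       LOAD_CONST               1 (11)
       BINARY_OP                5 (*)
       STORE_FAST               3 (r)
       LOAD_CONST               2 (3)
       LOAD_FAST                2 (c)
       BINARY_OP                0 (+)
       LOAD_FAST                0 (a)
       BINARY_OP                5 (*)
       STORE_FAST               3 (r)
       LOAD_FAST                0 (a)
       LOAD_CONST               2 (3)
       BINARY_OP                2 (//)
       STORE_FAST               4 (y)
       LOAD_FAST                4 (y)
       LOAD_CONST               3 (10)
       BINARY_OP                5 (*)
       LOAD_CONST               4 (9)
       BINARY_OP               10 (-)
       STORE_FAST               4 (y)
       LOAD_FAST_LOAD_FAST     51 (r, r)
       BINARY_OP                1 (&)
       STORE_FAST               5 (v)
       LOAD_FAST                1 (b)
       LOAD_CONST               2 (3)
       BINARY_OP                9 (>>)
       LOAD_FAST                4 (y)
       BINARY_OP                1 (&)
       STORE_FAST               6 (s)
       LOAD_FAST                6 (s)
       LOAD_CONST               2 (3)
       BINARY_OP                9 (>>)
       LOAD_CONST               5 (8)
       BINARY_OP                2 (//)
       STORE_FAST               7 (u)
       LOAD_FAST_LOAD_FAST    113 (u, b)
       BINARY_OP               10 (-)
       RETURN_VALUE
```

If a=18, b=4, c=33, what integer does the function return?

-4

LOAD_FAST b → push 4. Stack: [4]
LOAD_CONST → push 11. Stack: [4, 11]
BINARY_OP * → 4 * 11 = 44. Stack: [44]
STORE_FAST r → r=44. Stack: []
LOAD_CONST → push 3. Stack: [3]
LOAD_FAST c → push 33. Stack: [3, 33]
BINARY_OP + → 3 + 33 = 36. Stack: [36]
LOAD_FAST a → push 18. Stack: [36, 18]
BINARY_OP * → 36 * 18 = 648. Stack: [648]
STORE_FAST r → r=648. Stack: []
LOAD_FAST a → push 18. Stack: [18]
LOAD_CONST → push 3. Stack: [18, 3]
BINARY_OP // → 18 // 3 = 6. Stack: [6]
STORE_FAST y → y=6. Stack: []
LOAD_FAST y → push 6. Stack: [6]
LOAD_CONST → push 10. Stack: [6, 10]
BINARY_OP * → 6 * 10 = 60. Stack: [60]
LOAD_CONST → push 9. Stack: [60, 9]
BINARY_OP - → 60 - 9 = 51. Stack: [51]
STORE_FAST y → y=51. Stack: []
LOAD_FAST_LOAD_FAST r,r → push 648,648. Stack: [648, 648]
BINARY_OP & → 648 & 648 = 648. Stack: [648]
STORE_FAST v → v=648. Stack: []
LOAD_FAST b → push 4. Stack: [4]
LOAD_CONST → push 3. Stack: [4, 3]
BINARY_OP >> → 4 >> 3 = 0. Stack: [0]
LOAD_FAST y → push 51. Stack: [0, 51]
BINARY_OP & → 0 & 51 = 0. Stack: [0]
STORE_FAST s → s=0. Stack: []
LOAD_FAST s → push 0. Stack: [0]
LOAD_CONST → push 3. Stack: [0, 3]
BINARY_OP >> → 0 >> 3 = 0. Stack: [0]
LOAD_CONST → push 8. Stack: [0, 8]
BINARY_OP // → 0 // 8 = 0. Stack: [0]
STORE_FAST u → u=0. Stack: []
LOAD_FAST_LOAD_FAST u,b → push 0,4. Stack: [0, 4]
BINARY_OP - → 0 - 4 = -4. Stack: [-4]
RETURN_VALUE → return -4.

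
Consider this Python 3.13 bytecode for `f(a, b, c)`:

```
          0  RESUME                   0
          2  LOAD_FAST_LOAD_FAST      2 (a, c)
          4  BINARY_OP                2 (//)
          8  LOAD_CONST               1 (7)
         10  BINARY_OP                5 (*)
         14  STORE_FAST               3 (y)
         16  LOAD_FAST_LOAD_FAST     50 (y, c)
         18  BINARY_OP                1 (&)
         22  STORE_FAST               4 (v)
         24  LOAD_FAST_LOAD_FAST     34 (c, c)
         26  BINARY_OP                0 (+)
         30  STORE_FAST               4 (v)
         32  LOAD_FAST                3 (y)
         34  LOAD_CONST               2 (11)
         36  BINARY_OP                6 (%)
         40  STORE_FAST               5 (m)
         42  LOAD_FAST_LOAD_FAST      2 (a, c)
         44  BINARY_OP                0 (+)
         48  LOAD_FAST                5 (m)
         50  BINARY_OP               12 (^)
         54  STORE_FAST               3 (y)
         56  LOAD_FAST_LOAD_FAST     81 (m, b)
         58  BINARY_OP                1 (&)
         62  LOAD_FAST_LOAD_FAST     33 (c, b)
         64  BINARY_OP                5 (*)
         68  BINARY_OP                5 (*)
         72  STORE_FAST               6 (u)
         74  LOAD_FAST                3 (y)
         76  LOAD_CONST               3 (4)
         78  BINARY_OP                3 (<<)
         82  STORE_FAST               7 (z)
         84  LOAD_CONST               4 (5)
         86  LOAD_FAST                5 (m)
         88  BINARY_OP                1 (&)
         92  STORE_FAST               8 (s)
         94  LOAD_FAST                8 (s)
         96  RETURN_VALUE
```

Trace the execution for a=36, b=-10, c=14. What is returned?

1

LOAD_FAST_LOAD_FAST a,c → push 36,14. Stack: [36, 14]
BINARY_OP // → 36 // 14 = 2. Stack: [2]
LOAD_CONST → push 7. Stack: [2, 7]
BINARY_OP * → 2 * 7 = 14. Stack: [14]
STORE_FAST y → y=14. Stack: []
LOAD_FAST_LOAD_FAST y,c → push 14,14. Stack: [14, 14]
BINARY_OP & → 14 & 14 = 14. Stack: [14]
STORE_FAST v → v=14. Stack: []
LOAD_FAST_LOAD_FAST c,c → push 14,14. Stack: [14, 14]
BINARY_OP + → 14 + 14 = 28. Stack: [28]
STORE_FAST v → v=28. Stack: []
LOAD_FAST y → push 14. Stack: [14]
LOAD_CONST → push 11. Stack: [14, 11]
BINARY_OP % → 14 % 11 = 3. Stack: [3]
STORE_FAST m → m=3. Stack: []
LOAD_FAST_LOAD_FAST a,c → push 36,14. Stack: [36, 14]
BINARY_OP + → 36 + 14 = 50. Stack: [50]
LOAD_FAST m → push 3. Stack: [50, 3]
BINARY_OP ^ → 50 ^ 3 = 49. Stack: [49]
STORE_FAST y → y=49. Stack: []
LOAD_FAST_LOAD_FAST m,b → push 3,-10. Stack: [3, -10]
BINARY_OP & → 3 & -10 = 2. Stack: [2]
LOAD_FAST_LOAD_FAST c,b → push 14,-10. Stack: [2, 14, -10]
BINARY_OP * → 14 * -10 = -140. Stack: [2, -140]
BINARY_OP * → 2 * -140 = -280. Stack: [-280]
STORE_FAST u → u=-280. Stack: []
LOAD_FAST y → push 49. Stack: [49]
LOAD_CONST → push 4. Stack: [49, 4]
BINARY_OP << → 49 << 4 = 784. Stack: [784]
STORE_FAST z → z=784. Stack: []
LOAD_CONST → push 5. Stack: [5]
LOAD_FAST m → push 3. Stack: [5, 3]
BINARY_OP & → 5 & 3 = 1. Stack: [1]
STORE_FAST s → s=1. Stack: []
LOAD_FAST s → push 1. Stack: [1]
RETURN_VALUE → return 1.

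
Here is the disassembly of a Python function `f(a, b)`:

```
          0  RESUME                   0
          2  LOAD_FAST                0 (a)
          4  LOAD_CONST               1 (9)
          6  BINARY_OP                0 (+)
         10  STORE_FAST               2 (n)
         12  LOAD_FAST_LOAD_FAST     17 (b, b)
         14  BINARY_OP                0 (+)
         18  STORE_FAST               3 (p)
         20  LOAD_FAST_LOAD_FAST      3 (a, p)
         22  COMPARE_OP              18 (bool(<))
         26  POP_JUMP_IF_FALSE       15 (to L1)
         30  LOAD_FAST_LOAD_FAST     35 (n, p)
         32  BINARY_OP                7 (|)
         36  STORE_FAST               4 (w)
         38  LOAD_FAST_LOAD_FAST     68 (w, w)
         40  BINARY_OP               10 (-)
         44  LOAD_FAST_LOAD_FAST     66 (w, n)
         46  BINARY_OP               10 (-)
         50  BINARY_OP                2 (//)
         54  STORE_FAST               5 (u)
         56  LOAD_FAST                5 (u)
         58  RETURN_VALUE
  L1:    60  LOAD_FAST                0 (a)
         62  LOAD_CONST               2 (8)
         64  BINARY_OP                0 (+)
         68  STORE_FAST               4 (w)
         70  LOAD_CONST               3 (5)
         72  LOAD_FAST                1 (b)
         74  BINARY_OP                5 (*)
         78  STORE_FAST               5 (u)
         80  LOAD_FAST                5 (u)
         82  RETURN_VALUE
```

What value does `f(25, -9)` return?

-45

LOAD_FAST a → push 25. Stack: [25]
LOAD_CONST → push 9. Stack: [25, 9]
BINARY_OP + → 25 + 9 = 34. Stack: [34]
STORE_FAST n → n=34. Stack: []
LOAD_FAST_LOAD_FAST b,b → push -9,-9. Stack: [-9, -9]
BINARY_OP + → -9 + -9 = -18. Stack: [-18]
STORE_FAST p → p=-18. Stack: []
LOAD_FAST_LOAD_FAST a,p → push 25,-18. Stack: [25, -18]
COMPARE_OP bool(<) → 25 vs -18 = False. Stack: [False]
POP_JUMP_IF_FALSE → pop False; jump. Stack: []
LOAD_FAST a → push 25. Stack: [25]
LOAD_CONST → push 8. Stack: [25, 8]
BINARY_OP + → 25 + 8 = 33. Stack: [33]
STORE_FAST w → w=33. Stack: []
LOAD_CONST → push 5. Stack: [5]
LOAD_FAST b → push -9. Stack: [5, -9]
BINARY_OP * → 5 * -9 = -45. Stack: [-45]
STORE_FAST u → u=-45. Stack: []
LOAD_FAST u → push -45. Stack: [-45]
RETURN_VALUE → return -45.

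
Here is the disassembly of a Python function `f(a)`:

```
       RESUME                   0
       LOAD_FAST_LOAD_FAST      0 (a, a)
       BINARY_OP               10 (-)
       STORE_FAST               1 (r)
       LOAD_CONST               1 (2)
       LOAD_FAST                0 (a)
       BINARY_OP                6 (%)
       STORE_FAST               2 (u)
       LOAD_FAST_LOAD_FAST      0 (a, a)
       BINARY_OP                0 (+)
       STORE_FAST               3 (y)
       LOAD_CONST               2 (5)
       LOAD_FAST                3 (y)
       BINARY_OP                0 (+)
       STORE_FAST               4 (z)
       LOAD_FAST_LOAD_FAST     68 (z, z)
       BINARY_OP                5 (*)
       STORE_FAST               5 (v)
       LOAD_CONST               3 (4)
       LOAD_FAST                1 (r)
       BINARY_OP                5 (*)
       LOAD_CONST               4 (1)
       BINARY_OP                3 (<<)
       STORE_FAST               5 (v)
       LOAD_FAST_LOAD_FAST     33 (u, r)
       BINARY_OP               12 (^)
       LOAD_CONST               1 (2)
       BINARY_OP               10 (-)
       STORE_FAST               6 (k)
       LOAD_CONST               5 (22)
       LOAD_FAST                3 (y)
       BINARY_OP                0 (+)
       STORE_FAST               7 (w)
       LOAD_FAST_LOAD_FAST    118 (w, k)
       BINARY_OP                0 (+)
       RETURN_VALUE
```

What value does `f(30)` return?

82

LOAD_FAST_LOAD_FAST a,a → push 30,30. Stack: [30, 30]
BINARY_OP - → 30 - 30 = 0. Stack: [0]
STORE_FAST r → r=0. Stack: []
LOAD_CONST → push 2. Stack: [2]
LOAD_FAST a → push 30. Stack: [2, 30]
BINARY_OP % → 2 % 30 = 2. Stack: [2]
STORE_FAST u → u=2. Stack: []
LOAD_FAST_LOAD_FAST a,a → push 30,30. Stack: [30, 30]
BINARY_OP + → 30 + 30 = 60. Stack: [60]
STORE_FAST y → y=60. Stack: []
LOAD_CONST → push 5. Stack: [5]
LOAD_FAST y → push 60. Stack: [5, 60]
BINARY_OP + → 5 + 60 = 65. Stack: [65]
STORE_FAST z → z=65. Stack: []
LOAD_FAST_LOAD_FAST z,z → push 65,65. Stack: [65, 65]
BINARY_OP * → 65 * 65 = 4225. Stack: [4225]
STORE_FAST v → v=4225. Stack: []
LOAD_CONST → push 4. Stack: [4]
LOAD_FAST r → push 0. Stack: [4, 0]
BINARY_OP * → 4 * 0 = 0. Stack: [0]
LOAD_CONST → push 1. Stack: [0, 1]
BINARY_OP << → 0 << 1 = 0. Stack: [0]
STORE_FAST v → v=0. Stack: []
LOAD_FAST_LOAD_FAST u,r → push 2,0. Stack: [2, 0]
BINARY_OP ^ → 2 ^ 0 = 2. Stack: [2]
LOAD_CONST → push 2. Stack: [2, 2]
BINARY_OP - → 2 - 2 = 0. Stack: [0]
STORE_FAST k → k=0. Stack: []
LOAD_CONST → push 22. Stack: [22]
LOAD_FAST y → push 60. Stack: [22, 60]
BINARY_OP + → 22 + 60 = 82. Stack: [82]
STORE_FAST w → w=82. Stack: []
LOAD_FAST_LOAD_FAST w,k → push 82,0. Stack: [82, 0]
BINARY_OP + → 82 + 0 = 82. Stack: [82]
RETURN_VALUE → return 82.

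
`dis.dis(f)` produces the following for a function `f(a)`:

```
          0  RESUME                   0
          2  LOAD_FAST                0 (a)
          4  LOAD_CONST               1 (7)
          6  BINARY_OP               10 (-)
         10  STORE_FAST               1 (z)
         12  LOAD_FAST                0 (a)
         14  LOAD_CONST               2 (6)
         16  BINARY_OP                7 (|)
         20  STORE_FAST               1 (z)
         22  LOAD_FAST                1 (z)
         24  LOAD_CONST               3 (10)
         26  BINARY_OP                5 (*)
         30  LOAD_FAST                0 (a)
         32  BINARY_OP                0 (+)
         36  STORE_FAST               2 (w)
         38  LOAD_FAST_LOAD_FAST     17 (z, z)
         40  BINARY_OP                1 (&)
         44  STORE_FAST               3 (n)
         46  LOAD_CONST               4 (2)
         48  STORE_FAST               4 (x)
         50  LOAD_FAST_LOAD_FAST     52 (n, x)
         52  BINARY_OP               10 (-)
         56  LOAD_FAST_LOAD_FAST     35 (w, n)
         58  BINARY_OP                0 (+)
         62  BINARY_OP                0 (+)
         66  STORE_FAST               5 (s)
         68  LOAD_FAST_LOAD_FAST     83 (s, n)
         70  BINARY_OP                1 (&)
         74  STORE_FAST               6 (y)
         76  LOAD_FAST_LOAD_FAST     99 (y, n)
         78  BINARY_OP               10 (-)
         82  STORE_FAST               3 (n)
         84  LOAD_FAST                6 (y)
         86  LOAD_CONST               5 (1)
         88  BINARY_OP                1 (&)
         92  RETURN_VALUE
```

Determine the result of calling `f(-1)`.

1

LOAD_FAST a → push -1. Stack: [-1]
LOAD_CONST → push 7. Stack: [-1, 7]
BINARY_OP - → -1 - 7 = -8. Stack: [-8]
STORE_FAST z → z=-8. Stack: []
LOAD_FAST a → push -1. Stack: [-1]
LOAD_CONST → push 6. Stack: [-1, 6]
BINARY_OP | → -1 | 6 = -1. Stack: [-1]
STORE_FAST z → z=-1. Stack: []
LOAD_FAST z → push -1. Stack: [-1]
LOAD_CONST → push 10. Stack: [-1, 10]
BINARY_OP * → -1 * 10 = -10. Stack: [-10]
LOAD_FAST a → push -1. Stack: [-10, -1]
BINARY_OP + → -10 + -1 = -11. Stack: [-11]
STORE_FAST w → w=-11. Stack: []
LOAD_FAST_LOAD_FAST z,z → push -1,-1. Stack: [-1, -1]
BINARY_OP & → -1 & -1 = -1. Stack: [-1]
STORE_FAST n → n=-1. Stack: []
LOAD_CONST → push 2. Stack: [2]
STORE_FAST x → x=2. Stack: []
LOAD_FAST_LOAD_FAST n,x → push -1,2. Stack: [-1, 2]
BINARY_OP - → -1 - 2 = -3. Stack: [-3]
LOAD_FAST_LOAD_FAST w,n → push -11,-1. Stack: [-3, -11, -1]
BINARY_OP + → -11 + -1 = -12. Stack: [-3, -12]
BINARY_OP + → -3 + -12 = -15. Stack: [-15]
STORE_FAST s → s=-15. Stack: []
LOAD_FAST_LOAD_FAST s,n → push -15,-1. Stack: [-15, -1]
BINARY_OP & → -15 & -1 = -15. Stack: [-15]
STORE_FAST y → y=-15. Stack: []
LOAD_FAST_LOAD_FAST y,n → push -15,-1. Stack: [-15, -1]
BINARY_OP - → -15 - -1 = -14. Stack: [-14]
STORE_FAST n → n=-14. Stack: []
LOAD_FAST y → push -15. Stack: [-15]
LOAD_CONST → push 1. Stack: [-15, 1]
BINARY_OP & → -15 & 1 = 1. Stack: [1]
RETURN_VALUE → return 1.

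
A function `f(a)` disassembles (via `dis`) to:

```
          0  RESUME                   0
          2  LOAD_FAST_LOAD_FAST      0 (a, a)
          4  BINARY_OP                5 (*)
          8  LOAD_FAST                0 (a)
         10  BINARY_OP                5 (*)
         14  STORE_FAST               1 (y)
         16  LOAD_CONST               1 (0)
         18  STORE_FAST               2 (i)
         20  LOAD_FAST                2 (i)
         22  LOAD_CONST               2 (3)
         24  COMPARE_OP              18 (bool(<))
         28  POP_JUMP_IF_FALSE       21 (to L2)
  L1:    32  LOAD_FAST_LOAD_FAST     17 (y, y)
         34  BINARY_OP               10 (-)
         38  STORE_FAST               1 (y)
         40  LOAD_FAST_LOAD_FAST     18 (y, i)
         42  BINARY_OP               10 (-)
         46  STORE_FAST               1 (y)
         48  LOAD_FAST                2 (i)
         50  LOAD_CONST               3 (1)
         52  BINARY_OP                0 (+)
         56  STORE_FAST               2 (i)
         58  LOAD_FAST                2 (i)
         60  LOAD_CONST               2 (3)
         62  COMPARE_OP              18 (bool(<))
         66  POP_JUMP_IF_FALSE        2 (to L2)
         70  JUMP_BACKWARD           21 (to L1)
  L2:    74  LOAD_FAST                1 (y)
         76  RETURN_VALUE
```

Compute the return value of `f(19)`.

LOAD_FAST_LOAD_FAST a,a → push 19,19. Stack: [19, 19]
BINARY_OP * → 19 * 19 = 361. Stack: [361]
LOAD_FAST a → push 19. Stack: [361, 19]
BINARY_OP * → 361 * 19 = 6859. Stack: [6859]
STORE_FAST y → y=6859. Stack: []
LOAD_CONST → push 0. Stack: [0]
STORE_FAST i → i=0. Stack: []
LOAD_FAST i → push 0. Stack: [0]
LOAD_CONST → push 3. Stack: [0, 3]
COMPARE_OP bool(<) → 0 vs 3 = True. Stack: [True]
POP_JUMP_IF_FALSE → pop True; no jump. Stack: []
LOAD_FAST_LOAD_FAST y,y → push 6859,6859. Stack: [6859, 6859]
BINARY_OP - → 6859 - 6859 = 0. Stack: [0]
STORE_FAST y → y=0. Stack: []
LOAD_FAST_LOAD_FAST y,i → push 0,0. Stack: [0, 0]
BINARY_OP - → 0 - 0 = 0. Stack: [0]
STORE_FAST y → y=0. Stack: []
LOAD_FAST i → push 0. Stack: [0]
LOAD_CONST → push 1. Stack: [0, 1]
BINARY_OP + → 0 + 1 = 1. Stack: [1]
STORE_FAST i → i=1. Stack: []
LOAD_FAST i → push 1. Stack: [1]
LOAD_CONST → push 3. Stack: [1, 3]
COMPARE_OP bool(<) → 1 vs 3 = True. Stack: [True]
POP_JUMP_IF_FALSE → pop True; no jump. Stack: []
LOAD_FAST_LOAD_FAST y,y → push 0,0. Stack: [0, 0]
BINARY_OP - → 0 - 0 = 0. Stack: [0]
STORE_FAST y → y=0. Stack: []
LOAD_FAST_LOAD_FAST y,i → push 0,1. Stack: [0, 1]
BINARY_OP - → 0 - 1 = -1. Stack: [-1]
STORE_FAST y → y=-1. Stack: []
LOAD_FAST i → push 1. Stack: [1]
LOAD_CONST → push 1. Stack: [1, 1]
BINARY_OP + → 1 + 1 = 2. Stack: [2]
STORE_FAST i → i=2. Stack: []
LOAD_FAST i → push 2. Stack: [2]
LOAD_CONST → push 3. Stack: [2, 3]
COMPARE_OP bool(<) → 2 vs 3 = True. Stack: [True]
POP_JUMP_IF_FALSE → pop True; no jump. Stack: []
LOAD_FAST_LOAD_FAST y,y → push -1,-1. Stack: [-1, -1]
BINARY_OP - → -1 - -1 = 0. Stack: [0]
STORE_FAST y → y=0. Stack: []
LOAD_FAST_LOAD_FAST y,i → push 0,2. Stack: [0, 2]
BINARY_OP - → 0 - 2 = -2. Stack: [-2]
STORE_FAST y → y=-2. Stack: []
LOAD_FAST i → push 2. Stack: [2]
LOAD_CONST → push 1. Stack: [2, 1]
BINARY_OP + → 2 + 1 = 3. Stack: [3]
STORE_FAST i → i=3. Stack: []
LOAD_FAST i → push 3. Stack: [3]
LOAD_CONST → push 3. Stack: [3, 3]
COMPARE_OP bool(<) → 3 vs 3 = False. Stack: [False]
POP_JUMP_IF_FALSE → pop False; jump. Stack: []
LOAD_FAST y → push -2. Stack: [-2]
RETURN_VALUE → return -2.

-2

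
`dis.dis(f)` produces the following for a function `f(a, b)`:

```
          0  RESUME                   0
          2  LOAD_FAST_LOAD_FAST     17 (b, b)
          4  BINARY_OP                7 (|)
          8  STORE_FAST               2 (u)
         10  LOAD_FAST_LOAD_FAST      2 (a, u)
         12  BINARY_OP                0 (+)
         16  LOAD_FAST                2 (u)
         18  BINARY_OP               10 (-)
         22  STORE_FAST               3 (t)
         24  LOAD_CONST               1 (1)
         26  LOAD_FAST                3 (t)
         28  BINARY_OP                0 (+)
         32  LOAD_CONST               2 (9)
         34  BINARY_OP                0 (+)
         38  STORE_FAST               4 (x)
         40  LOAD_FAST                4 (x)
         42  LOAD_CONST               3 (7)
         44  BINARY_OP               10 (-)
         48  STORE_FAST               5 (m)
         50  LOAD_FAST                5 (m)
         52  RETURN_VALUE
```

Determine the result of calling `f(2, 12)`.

LOAD_FAST_LOAD_FAST b,b → push 12,12. Stack: [12, 12]
BINARY_OP | → 12 | 12 = 12. Stack: [12]
STORE_FAST u → u=12. Stack: []
LOAD_FAST_LOAD_FAST a,u → push 2,12. Stack: [2, 12]
BINARY_OP + → 2 + 12 = 14. Stack: [14]
LOAD_FAST u → push 12. Stack: [14, 12]
BINARY_OP - → 14 - 12 = 2. Stack: [2]
STORE_FAST t → t=2. Stack: []
LOAD_CONST → push 1. Stack: [1]
LOAD_FAST t → push 2. Stack: [1, 2]
BINARY_OP + → 1 + 2 = 3. Stack: [3]
LOAD_CONST → push 9. Stack: [3, 9]
BINARY_OP + → 3 + 9 = 12. Stack: [12]
STORE_FAST x → x=12. Stack: []
LOAD_FAST x → push 12. Stack: [12]
LOAD_CONST → push 7. Stack: [12, 7]
BINARY_OP - → 12 - 7 = 5. Stack: [5]
STORE_FAST m → m=5. Stack: []
LOAD_FAST m → push 5. Stack: [5]
RETURN_VALUE → return 5.

5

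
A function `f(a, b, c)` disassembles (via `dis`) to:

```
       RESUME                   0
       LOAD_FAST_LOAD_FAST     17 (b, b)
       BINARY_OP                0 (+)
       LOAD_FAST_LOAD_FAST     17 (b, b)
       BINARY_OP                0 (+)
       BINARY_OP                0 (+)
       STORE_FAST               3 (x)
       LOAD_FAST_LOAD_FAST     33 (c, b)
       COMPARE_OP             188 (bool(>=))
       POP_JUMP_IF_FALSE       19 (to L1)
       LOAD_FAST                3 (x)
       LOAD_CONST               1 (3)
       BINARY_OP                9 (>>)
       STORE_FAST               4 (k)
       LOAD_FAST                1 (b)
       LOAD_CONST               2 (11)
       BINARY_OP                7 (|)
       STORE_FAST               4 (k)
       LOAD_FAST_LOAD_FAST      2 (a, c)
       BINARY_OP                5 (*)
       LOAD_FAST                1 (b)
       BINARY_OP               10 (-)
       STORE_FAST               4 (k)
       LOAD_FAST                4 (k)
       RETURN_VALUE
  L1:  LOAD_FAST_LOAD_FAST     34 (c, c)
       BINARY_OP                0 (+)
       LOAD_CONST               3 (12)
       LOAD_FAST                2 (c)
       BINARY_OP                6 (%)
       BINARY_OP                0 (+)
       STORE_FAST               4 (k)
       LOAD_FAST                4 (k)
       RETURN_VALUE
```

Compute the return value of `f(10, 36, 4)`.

8

LOAD_FAST_LOAD_FAST b,b → push 36,36. Stack: [36, 36]
BINARY_OP + → 36 + 36 = 72. Stack: [72]
LOAD_FAST_LOAD_FAST b,b → push 36,36. Stack: [72, 36, 36]
BINARY_OP + → 36 + 36 = 72. Stack: [72, 72]
BINARY_OP + → 72 + 72 = 144. Stack: [144]
STORE_FAST x → x=144. Stack: []
LOAD_FAST_LOAD_FAST c,b → push 4,36. Stack: [4, 36]
COMPARE_OP bool(>=) → 4 vs 36 = False. Stack: [False]
POP_JUMP_IF_FALSE → pop False; jump. Stack: []
LOAD_FAST_LOAD_FAST c,c → push 4,4. Stack: [4, 4]
BINARY_OP + → 4 + 4 = 8. Stack: [8]
LOAD_CONST → push 12. Stack: [8, 12]
LOAD_FAST c → push 4. Stack: [8, 12, 4]
BINARY_OP % → 12 % 4 = 0. Stack: [8, 0]
BINARY_OP + → 8 + 0 = 8. Stack: [8]
STORE_FAST k → k=8. Stack: []
LOAD_FAST k → push 8. Stack: [8]
RETURN_VALUE → return 8.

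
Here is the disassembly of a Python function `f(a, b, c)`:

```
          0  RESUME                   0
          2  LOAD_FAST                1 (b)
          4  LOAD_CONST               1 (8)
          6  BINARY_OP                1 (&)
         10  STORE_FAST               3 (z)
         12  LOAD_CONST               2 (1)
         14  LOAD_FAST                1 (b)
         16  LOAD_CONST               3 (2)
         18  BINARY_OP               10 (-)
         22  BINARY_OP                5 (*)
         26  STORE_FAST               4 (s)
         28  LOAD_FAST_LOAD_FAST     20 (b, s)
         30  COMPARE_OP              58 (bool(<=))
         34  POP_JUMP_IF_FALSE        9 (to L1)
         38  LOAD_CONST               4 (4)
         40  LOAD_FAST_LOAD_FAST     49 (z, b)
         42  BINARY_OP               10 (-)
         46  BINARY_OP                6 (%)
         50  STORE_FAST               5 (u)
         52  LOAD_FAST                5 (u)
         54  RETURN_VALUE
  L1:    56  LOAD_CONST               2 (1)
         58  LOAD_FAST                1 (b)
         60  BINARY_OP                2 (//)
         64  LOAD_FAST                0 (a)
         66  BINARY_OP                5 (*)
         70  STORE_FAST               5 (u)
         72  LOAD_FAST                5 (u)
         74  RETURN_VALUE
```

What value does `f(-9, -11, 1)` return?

LOAD_FAST b → push -11. Stack: [-11]
LOAD_CONST → push 8. Stack: [-11, 8]
BINARY_OP & → -11 & 8 = 0. Stack: [0]
STORE_FAST z → z=0. Stack: []
LOAD_CONST → push 1. Stack: [1]
LOAD_FAST b → push -11. Stack: [1, -11]
LOAD_CONST → push 2. Stack: [1, -11, 2]
BINARY_OP - → -11 - 2 = -13. Stack: [1, -13]
BINARY_OP * → 1 * -13 = -13. Stack: [-13]
STORE_FAST s → s=-13. Stack: []
LOAD_FAST_LOAD_FAST b,s → push -11,-13. Stack: [-11, -13]
COMPARE_OP bool(<=) → -11 vs -13 = False. Stack: [False]
POP_JUMP_IF_FALSE → pop False; jump. Stack: []
LOAD_CONST → push 1. Stack: [1]
LOAD_FAST b → push -11. Stack: [1, -11]
BINARY_OP // → 1 // -11 = -1. Stack: [-1]
LOAD_FAST a → push -9. Stack: [-1, -9]
BINARY_OP * → -1 * -9 = 9. Stack: [9]
STORE_FAST u → u=9. Stack: []
LOAD_FAST u → push 9. Stack: [9]
RETURN_VALUE → return 9.

9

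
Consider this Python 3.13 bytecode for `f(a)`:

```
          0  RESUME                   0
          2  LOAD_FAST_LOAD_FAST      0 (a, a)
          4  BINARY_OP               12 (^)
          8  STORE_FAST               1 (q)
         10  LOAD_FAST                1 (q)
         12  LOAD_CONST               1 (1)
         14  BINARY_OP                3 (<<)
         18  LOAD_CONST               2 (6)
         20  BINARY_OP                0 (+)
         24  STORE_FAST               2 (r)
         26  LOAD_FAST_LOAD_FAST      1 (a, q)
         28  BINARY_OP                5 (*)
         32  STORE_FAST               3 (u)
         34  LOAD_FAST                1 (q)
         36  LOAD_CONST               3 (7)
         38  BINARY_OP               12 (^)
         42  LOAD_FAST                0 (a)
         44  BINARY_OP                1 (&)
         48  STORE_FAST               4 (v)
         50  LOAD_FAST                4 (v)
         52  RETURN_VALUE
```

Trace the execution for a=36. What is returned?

LOAD_FAST_LOAD_FAST a,a → push 36,36. Stack: [36, 36]
BINARY_OP ^ → 36 ^ 36 = 0. Stack: [0]
STORE_FAST q → q=0. Stack: []
LOAD_FAST q → push 0. Stack: [0]
LOAD_CONST → push 1. Stack: [0, 1]
BINARY_OP << → 0 << 1 = 0. Stack: [0]
LOAD_CONST → push 6. Stack: [0, 6]
BINARY_OP + → 0 + 6 = 6. Stack: [6]
STORE_FAST r → r=6. Stack: []
LOAD_FAST_LOAD_FAST a,q → push 36,0. Stack: [36, 0]
BINARY_OP * → 36 * 0 = 0. Stack: [0]
STORE_FAST u → u=0. Stack: []
LOAD_FAST q → push 0. Stack: [0]
LOAD_CONST → push 7. Stack: [0, 7]
BINARY_OP ^ → 0 ^ 7 = 7. Stack: [7]
LOAD_FAST a → push 36. Stack: [7, 36]
BINARY_OP & → 7 & 36 = 4. Stack: [4]
STORE_FAST v → v=4. Stack: []
LOAD_FAST v → push 4. Stack: [4]
RETURN_VALUE → return 4.

4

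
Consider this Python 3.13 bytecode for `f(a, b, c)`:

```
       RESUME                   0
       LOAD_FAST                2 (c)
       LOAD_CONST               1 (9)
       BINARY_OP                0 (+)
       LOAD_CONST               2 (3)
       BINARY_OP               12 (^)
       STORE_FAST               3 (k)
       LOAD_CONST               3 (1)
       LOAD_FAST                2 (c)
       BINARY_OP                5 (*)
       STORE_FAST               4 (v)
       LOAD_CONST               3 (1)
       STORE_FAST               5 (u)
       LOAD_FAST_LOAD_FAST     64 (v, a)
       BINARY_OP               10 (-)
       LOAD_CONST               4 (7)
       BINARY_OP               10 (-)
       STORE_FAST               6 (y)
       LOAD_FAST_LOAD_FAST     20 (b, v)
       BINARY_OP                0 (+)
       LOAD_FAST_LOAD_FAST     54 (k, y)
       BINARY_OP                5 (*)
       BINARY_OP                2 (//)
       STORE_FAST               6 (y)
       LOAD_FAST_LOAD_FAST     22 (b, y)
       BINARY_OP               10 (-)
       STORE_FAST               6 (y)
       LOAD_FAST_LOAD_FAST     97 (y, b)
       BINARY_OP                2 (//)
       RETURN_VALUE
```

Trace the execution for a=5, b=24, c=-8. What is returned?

LOAD_FAST c → push -8. Stack: [-8]
LOAD_CONST → push 9. Stack: [-8, 9]
BINARY_OP + → -8 + 9 = 1. Stack: [1]
LOAD_CONST → push 3. Stack: [1, 3]
BINARY_OP ^ → 1 ^ 3 = 2. Stack: [2]
STORE_FAST k → k=2. Stack: []
LOAD_CONST → push 1. Stack: [1]
LOAD_FAST c → push -8. Stack: [1, -8]
BINARY_OP * → 1 * -8 = -8. Stack: [-8]
STORE_FAST v → v=-8. Stack: []
LOAD_CONST → push 1. Stack: [1]
STORE_FAST u → u=1. Stack: []
LOAD_FAST_LOAD_FAST v,a → push -8,5. Stack: [-8, 5]
BINARY_OP - → -8 - 5 = -13. Stack: [-13]
LOAD_CONST → push 7. Stack: [-13, 7]
BINARY_OP - → -13 - 7 = -20. Stack: [-20]
STORE_FAST y → y=-20. Stack: []
LOAD_FAST_LOAD_FAST b,v → push 24,-8. Stack: [24, -8]
BINARY_OP + → 24 + -8 = 16. Stack: [16]
LOAD_FAST_LOAD_FAST k,y → push 2,-20. Stack: [16, 2, -20]
BINARY_OP * → 2 * -20 = -40. Stack: [16, -40]
BINARY_OP // → 16 // -40 = -1. Stack: [-1]
STORE_FAST y → y=-1. Stack: []
LOAD_FAST_LOAD_FAST b,y → push 24,-1. Stack: [24, -1]
BINARY_OP - → 24 - -1 = 25. Stack: [25]
STORE_FAST y → y=25. Stack: []
LOAD_FAST_LOAD_FAST y,b → push 25,24. Stack: [25, 24]
BINARY_OP // → 25 // 24 = 1. Stack: [1]
RETURN_VALUE → return 1.

1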